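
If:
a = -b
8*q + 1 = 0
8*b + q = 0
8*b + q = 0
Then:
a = -1/64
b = 1/64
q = -1/8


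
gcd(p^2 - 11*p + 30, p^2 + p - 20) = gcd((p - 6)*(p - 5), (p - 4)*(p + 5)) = 1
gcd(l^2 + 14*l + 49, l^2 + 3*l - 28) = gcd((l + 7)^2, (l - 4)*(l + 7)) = l + 7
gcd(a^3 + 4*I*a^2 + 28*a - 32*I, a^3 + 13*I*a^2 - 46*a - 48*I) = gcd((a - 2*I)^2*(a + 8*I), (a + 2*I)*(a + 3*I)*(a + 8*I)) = a + 8*I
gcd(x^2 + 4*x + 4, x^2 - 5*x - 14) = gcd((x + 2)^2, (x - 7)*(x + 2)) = x + 2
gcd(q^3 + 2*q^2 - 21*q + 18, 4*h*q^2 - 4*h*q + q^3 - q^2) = q - 1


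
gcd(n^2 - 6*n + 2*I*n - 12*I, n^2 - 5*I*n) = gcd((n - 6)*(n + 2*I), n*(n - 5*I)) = 1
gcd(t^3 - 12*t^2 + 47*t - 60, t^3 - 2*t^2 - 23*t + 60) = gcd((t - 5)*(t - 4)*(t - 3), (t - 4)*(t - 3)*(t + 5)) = t^2 - 7*t + 12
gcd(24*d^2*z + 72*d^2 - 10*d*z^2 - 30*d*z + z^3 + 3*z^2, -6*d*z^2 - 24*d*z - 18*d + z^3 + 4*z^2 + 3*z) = -6*d*z - 18*d + z^2 + 3*z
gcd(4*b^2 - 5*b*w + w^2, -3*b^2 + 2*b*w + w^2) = -b + w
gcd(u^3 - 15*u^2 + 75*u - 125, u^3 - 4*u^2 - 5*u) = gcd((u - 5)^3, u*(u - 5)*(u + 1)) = u - 5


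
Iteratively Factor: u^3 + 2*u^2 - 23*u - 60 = (u + 3)*(u^2 - u - 20) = (u + 3)*(u + 4)*(u - 5)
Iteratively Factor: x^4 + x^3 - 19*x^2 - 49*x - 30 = (x + 1)*(x^3 - 19*x - 30) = (x - 5)*(x + 1)*(x^2 + 5*x + 6) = (x - 5)*(x + 1)*(x + 2)*(x + 3)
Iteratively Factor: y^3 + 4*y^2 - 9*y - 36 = (y + 3)*(y^2 + y - 12) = (y + 3)*(y + 4)*(y - 3)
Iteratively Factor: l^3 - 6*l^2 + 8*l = (l)*(l^2 - 6*l + 8) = l*(l - 4)*(l - 2)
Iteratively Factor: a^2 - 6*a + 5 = (a - 1)*(a - 5)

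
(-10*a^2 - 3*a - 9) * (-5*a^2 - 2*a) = 50*a^4 + 35*a^3 + 51*a^2 + 18*a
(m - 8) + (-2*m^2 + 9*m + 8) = -2*m^2 + 10*m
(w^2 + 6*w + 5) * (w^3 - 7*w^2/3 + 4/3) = w^5 + 11*w^4/3 - 9*w^3 - 31*w^2/3 + 8*w + 20/3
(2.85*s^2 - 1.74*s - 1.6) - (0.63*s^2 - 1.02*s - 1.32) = 2.22*s^2 - 0.72*s - 0.28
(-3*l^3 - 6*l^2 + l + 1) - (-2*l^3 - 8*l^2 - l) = -l^3 + 2*l^2 + 2*l + 1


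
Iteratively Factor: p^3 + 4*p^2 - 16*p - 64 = (p - 4)*(p^2 + 8*p + 16) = (p - 4)*(p + 4)*(p + 4)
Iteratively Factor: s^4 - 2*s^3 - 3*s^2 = (s)*(s^3 - 2*s^2 - 3*s) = s*(s - 3)*(s^2 + s) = s*(s - 3)*(s + 1)*(s)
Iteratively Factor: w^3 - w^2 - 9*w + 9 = (w + 3)*(w^2 - 4*w + 3) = (w - 3)*(w + 3)*(w - 1)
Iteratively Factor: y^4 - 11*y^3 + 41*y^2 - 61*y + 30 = (y - 2)*(y^3 - 9*y^2 + 23*y - 15) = (y - 2)*(y - 1)*(y^2 - 8*y + 15) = (y - 3)*(y - 2)*(y - 1)*(y - 5)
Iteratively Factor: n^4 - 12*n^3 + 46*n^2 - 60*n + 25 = (n - 1)*(n^3 - 11*n^2 + 35*n - 25) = (n - 1)^2*(n^2 - 10*n + 25) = (n - 5)*(n - 1)^2*(n - 5)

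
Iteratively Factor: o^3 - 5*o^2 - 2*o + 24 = (o - 4)*(o^2 - o - 6) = (o - 4)*(o - 3)*(o + 2)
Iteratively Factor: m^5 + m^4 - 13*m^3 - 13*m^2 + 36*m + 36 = (m + 1)*(m^4 - 13*m^2 + 36) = (m - 3)*(m + 1)*(m^3 + 3*m^2 - 4*m - 12) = (m - 3)*(m + 1)*(m + 3)*(m^2 - 4) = (m - 3)*(m - 2)*(m + 1)*(m + 3)*(m + 2)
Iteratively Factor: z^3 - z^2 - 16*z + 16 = (z - 1)*(z^2 - 16) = (z - 4)*(z - 1)*(z + 4)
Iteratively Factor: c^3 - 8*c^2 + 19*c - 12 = (c - 4)*(c^2 - 4*c + 3) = (c - 4)*(c - 1)*(c - 3)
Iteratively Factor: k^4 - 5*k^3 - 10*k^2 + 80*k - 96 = (k - 4)*(k^3 - k^2 - 14*k + 24) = (k - 4)*(k + 4)*(k^2 - 5*k + 6) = (k - 4)*(k - 2)*(k + 4)*(k - 3)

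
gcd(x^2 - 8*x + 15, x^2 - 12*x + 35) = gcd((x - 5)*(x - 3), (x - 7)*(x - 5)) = x - 5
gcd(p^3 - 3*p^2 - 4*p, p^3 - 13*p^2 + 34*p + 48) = p + 1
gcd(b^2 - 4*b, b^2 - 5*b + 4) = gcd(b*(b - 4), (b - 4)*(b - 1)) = b - 4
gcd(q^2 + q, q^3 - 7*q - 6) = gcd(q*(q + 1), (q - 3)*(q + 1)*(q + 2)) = q + 1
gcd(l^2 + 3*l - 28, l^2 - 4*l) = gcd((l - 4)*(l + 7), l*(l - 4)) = l - 4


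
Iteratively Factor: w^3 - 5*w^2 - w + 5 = (w - 1)*(w^2 - 4*w - 5) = (w - 5)*(w - 1)*(w + 1)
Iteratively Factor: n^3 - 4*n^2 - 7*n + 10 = (n - 1)*(n^2 - 3*n - 10) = (n - 5)*(n - 1)*(n + 2)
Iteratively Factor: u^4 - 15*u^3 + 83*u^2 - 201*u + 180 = (u - 3)*(u^3 - 12*u^2 + 47*u - 60) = (u - 5)*(u - 3)*(u^2 - 7*u + 12) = (u - 5)*(u - 3)^2*(u - 4)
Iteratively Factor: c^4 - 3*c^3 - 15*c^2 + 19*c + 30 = (c - 5)*(c^3 + 2*c^2 - 5*c - 6) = (c - 5)*(c + 3)*(c^2 - c - 2) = (c - 5)*(c - 2)*(c + 3)*(c + 1)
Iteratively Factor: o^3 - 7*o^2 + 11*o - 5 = (o - 1)*(o^2 - 6*o + 5) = (o - 5)*(o - 1)*(o - 1)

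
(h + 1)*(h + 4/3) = h^2 + 7*h/3 + 4/3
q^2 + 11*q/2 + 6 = (q + 3/2)*(q + 4)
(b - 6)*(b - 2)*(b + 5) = b^3 - 3*b^2 - 28*b + 60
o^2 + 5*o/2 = o*(o + 5/2)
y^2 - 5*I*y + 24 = (y - 8*I)*(y + 3*I)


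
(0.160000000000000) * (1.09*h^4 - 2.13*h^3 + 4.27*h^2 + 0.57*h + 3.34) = 0.1744*h^4 - 0.3408*h^3 + 0.6832*h^2 + 0.0912*h + 0.5344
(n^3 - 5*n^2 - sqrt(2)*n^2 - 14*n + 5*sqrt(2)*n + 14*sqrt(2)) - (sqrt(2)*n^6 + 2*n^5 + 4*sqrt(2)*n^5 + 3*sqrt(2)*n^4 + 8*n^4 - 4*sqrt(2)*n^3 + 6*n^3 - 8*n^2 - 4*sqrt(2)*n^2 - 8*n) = -sqrt(2)*n^6 - 4*sqrt(2)*n^5 - 2*n^5 - 8*n^4 - 3*sqrt(2)*n^4 - 5*n^3 + 4*sqrt(2)*n^3 + 3*n^2 + 3*sqrt(2)*n^2 - 6*n + 5*sqrt(2)*n + 14*sqrt(2)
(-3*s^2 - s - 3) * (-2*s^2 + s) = 6*s^4 - s^3 + 5*s^2 - 3*s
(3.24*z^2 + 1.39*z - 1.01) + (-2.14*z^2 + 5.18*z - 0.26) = 1.1*z^2 + 6.57*z - 1.27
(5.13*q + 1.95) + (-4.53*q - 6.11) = 0.6*q - 4.16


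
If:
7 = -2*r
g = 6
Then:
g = 6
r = -7/2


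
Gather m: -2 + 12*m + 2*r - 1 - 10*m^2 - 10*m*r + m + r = -10*m^2 + m*(13 - 10*r) + 3*r - 3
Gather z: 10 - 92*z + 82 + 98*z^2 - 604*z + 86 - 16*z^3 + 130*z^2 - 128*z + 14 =-16*z^3 + 228*z^2 - 824*z + 192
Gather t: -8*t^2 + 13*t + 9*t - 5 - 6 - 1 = -8*t^2 + 22*t - 12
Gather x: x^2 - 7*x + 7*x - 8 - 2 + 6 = x^2 - 4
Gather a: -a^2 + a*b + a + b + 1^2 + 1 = -a^2 + a*(b + 1) + b + 2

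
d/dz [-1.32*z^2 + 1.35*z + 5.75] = 1.35 - 2.64*z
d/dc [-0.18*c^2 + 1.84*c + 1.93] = 1.84 - 0.36*c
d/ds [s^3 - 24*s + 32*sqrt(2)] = 3*s^2 - 24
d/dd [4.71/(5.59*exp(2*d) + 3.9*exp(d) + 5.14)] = (-52.6578*exp(d) - 18.369)*exp(d)/(5.59*exp(2*d) + 3.9*exp(d) + 5.14)^2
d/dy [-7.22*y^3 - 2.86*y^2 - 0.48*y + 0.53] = -21.66*y^2 - 5.72*y - 0.48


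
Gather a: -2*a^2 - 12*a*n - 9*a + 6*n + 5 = -2*a^2 + a*(-12*n - 9) + 6*n + 5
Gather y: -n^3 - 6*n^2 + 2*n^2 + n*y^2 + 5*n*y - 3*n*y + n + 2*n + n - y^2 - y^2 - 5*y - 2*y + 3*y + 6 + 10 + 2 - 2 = -n^3 - 4*n^2 + 4*n + y^2*(n - 2) + y*(2*n - 4) + 16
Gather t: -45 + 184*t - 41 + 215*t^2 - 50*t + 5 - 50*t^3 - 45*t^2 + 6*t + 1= -50*t^3 + 170*t^2 + 140*t - 80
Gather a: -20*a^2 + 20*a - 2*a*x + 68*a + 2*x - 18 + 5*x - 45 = -20*a^2 + a*(88 - 2*x) + 7*x - 63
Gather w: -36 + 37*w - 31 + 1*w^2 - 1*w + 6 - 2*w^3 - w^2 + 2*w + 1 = -2*w^3 + 38*w - 60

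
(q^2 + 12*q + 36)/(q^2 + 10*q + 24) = (q + 6)/(q + 4)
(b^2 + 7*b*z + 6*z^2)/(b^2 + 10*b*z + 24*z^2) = (b + z)/(b + 4*z)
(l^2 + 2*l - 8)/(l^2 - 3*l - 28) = (l - 2)/(l - 7)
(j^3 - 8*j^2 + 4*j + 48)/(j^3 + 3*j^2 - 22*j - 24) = (j^2 - 4*j - 12)/(j^2 + 7*j + 6)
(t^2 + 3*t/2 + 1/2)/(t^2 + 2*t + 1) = (t + 1/2)/(t + 1)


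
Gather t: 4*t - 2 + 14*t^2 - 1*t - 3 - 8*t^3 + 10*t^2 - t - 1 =-8*t^3 + 24*t^2 + 2*t - 6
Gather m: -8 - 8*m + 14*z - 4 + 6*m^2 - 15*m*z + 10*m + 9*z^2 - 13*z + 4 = 6*m^2 + m*(2 - 15*z) + 9*z^2 + z - 8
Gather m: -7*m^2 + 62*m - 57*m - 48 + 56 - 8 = -7*m^2 + 5*m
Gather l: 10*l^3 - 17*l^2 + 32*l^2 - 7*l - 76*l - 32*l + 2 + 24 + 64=10*l^3 + 15*l^2 - 115*l + 90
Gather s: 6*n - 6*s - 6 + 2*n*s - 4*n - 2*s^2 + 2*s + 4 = 2*n - 2*s^2 + s*(2*n - 4) - 2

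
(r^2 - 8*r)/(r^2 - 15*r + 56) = r/(r - 7)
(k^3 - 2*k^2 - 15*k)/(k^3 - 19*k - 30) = k/(k + 2)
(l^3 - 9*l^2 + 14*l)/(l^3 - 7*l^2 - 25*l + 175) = l*(l - 2)/(l^2 - 25)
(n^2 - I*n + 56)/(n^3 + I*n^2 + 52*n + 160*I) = (n + 7*I)/(n^2 + 9*I*n - 20)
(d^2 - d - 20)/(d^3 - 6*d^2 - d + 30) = (d + 4)/(d^2 - d - 6)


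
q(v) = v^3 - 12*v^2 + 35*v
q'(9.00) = 62.00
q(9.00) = 72.00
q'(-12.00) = 755.00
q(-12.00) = -3876.00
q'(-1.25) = 69.69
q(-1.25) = -64.45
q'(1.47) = 6.20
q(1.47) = 28.70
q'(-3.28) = 146.00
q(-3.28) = -279.19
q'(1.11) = 12.06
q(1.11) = 25.43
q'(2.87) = -9.17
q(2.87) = 25.25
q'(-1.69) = 84.13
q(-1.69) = -98.25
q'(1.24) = 9.85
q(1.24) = 26.86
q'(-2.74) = 123.28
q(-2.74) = -206.56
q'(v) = 3*v^2 - 24*v + 35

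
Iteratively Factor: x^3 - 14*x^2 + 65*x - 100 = (x - 5)*(x^2 - 9*x + 20) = (x - 5)*(x - 4)*(x - 5)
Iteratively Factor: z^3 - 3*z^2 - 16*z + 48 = (z - 3)*(z^2 - 16) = (z - 3)*(z + 4)*(z - 4)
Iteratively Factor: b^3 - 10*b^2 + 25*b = (b)*(b^2 - 10*b + 25) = b*(b - 5)*(b - 5)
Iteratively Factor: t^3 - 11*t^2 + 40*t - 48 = (t - 4)*(t^2 - 7*t + 12) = (t - 4)*(t - 3)*(t - 4)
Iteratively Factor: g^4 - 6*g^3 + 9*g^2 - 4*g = (g - 1)*(g^3 - 5*g^2 + 4*g) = (g - 1)^2*(g^2 - 4*g) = (g - 4)*(g - 1)^2*(g)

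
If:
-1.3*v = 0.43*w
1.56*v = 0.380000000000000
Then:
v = 0.24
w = -0.74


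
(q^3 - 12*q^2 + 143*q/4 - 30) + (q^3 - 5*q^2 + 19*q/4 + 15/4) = 2*q^3 - 17*q^2 + 81*q/2 - 105/4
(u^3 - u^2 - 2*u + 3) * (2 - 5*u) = -5*u^4 + 7*u^3 + 8*u^2 - 19*u + 6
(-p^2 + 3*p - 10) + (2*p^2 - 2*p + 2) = p^2 + p - 8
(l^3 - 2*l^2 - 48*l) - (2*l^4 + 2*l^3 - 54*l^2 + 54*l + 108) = -2*l^4 - l^3 + 52*l^2 - 102*l - 108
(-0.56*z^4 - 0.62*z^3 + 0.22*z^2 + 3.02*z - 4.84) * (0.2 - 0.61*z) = 0.3416*z^5 + 0.2662*z^4 - 0.2582*z^3 - 1.7982*z^2 + 3.5564*z - 0.968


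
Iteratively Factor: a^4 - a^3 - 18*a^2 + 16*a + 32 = (a - 2)*(a^3 + a^2 - 16*a - 16) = (a - 4)*(a - 2)*(a^2 + 5*a + 4) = (a - 4)*(a - 2)*(a + 4)*(a + 1)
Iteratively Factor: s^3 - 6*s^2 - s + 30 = (s - 3)*(s^2 - 3*s - 10) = (s - 5)*(s - 3)*(s + 2)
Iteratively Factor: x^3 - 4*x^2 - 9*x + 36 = (x - 4)*(x^2 - 9) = (x - 4)*(x + 3)*(x - 3)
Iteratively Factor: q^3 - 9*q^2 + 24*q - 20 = (q - 5)*(q^2 - 4*q + 4) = (q - 5)*(q - 2)*(q - 2)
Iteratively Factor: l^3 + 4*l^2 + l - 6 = (l + 3)*(l^2 + l - 2) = (l + 2)*(l + 3)*(l - 1)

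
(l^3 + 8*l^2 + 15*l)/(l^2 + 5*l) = l + 3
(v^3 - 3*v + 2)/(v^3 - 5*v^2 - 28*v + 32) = (v^2 + v - 2)/(v^2 - 4*v - 32)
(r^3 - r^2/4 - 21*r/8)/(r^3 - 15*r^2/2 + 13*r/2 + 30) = r*(4*r - 7)/(4*(r^2 - 9*r + 20))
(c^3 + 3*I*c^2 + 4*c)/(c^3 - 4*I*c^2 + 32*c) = (c - I)/(c - 8*I)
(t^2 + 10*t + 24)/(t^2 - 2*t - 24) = (t + 6)/(t - 6)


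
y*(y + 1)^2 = y^3 + 2*y^2 + y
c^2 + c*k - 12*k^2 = (c - 3*k)*(c + 4*k)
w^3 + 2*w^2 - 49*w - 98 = (w - 7)*(w + 2)*(w + 7)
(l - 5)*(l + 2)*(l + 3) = l^3 - 19*l - 30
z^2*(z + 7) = z^3 + 7*z^2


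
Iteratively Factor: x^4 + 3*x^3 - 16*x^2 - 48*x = (x + 3)*(x^3 - 16*x) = (x + 3)*(x + 4)*(x^2 - 4*x) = (x - 4)*(x + 3)*(x + 4)*(x)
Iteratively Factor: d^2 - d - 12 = (d - 4)*(d + 3)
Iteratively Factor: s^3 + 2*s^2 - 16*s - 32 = (s - 4)*(s^2 + 6*s + 8) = (s - 4)*(s + 4)*(s + 2)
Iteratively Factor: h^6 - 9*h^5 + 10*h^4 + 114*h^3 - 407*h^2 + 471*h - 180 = (h - 1)*(h^5 - 8*h^4 + 2*h^3 + 116*h^2 - 291*h + 180) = (h - 1)^2*(h^4 - 7*h^3 - 5*h^2 + 111*h - 180) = (h - 5)*(h - 1)^2*(h^3 - 2*h^2 - 15*h + 36) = (h - 5)*(h - 1)^2*(h + 4)*(h^2 - 6*h + 9) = (h - 5)*(h - 3)*(h - 1)^2*(h + 4)*(h - 3)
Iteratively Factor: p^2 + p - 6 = (p - 2)*(p + 3)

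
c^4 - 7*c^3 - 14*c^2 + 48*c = c*(c - 8)*(c - 2)*(c + 3)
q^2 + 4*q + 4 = (q + 2)^2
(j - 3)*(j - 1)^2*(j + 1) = j^4 - 4*j^3 + 2*j^2 + 4*j - 3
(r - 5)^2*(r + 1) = r^3 - 9*r^2 + 15*r + 25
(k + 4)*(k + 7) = k^2 + 11*k + 28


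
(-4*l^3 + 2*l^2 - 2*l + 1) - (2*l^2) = -4*l^3 - 2*l + 1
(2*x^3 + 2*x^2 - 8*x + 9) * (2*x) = 4*x^4 + 4*x^3 - 16*x^2 + 18*x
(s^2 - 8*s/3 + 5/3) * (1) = s^2 - 8*s/3 + 5/3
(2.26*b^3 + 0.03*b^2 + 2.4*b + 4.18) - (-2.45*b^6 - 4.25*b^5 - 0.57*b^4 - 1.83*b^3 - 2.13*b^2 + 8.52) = 2.45*b^6 + 4.25*b^5 + 0.57*b^4 + 4.09*b^3 + 2.16*b^2 + 2.4*b - 4.34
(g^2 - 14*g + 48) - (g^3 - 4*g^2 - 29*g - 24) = -g^3 + 5*g^2 + 15*g + 72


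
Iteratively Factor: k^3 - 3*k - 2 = (k - 2)*(k^2 + 2*k + 1) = (k - 2)*(k + 1)*(k + 1)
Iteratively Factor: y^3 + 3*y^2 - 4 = (y - 1)*(y^2 + 4*y + 4) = (y - 1)*(y + 2)*(y + 2)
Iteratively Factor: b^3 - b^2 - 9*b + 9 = (b - 1)*(b^2 - 9) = (b - 1)*(b + 3)*(b - 3)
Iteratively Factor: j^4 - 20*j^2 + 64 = (j + 4)*(j^3 - 4*j^2 - 4*j + 16) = (j + 2)*(j + 4)*(j^2 - 6*j + 8) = (j - 4)*(j + 2)*(j + 4)*(j - 2)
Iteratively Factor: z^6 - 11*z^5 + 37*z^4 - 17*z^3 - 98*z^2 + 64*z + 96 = (z + 1)*(z^5 - 12*z^4 + 49*z^3 - 66*z^2 - 32*z + 96) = (z - 4)*(z + 1)*(z^4 - 8*z^3 + 17*z^2 + 2*z - 24) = (z - 4)*(z + 1)^2*(z^3 - 9*z^2 + 26*z - 24) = (z - 4)^2*(z + 1)^2*(z^2 - 5*z + 6) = (z - 4)^2*(z - 3)*(z + 1)^2*(z - 2)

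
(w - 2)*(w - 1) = w^2 - 3*w + 2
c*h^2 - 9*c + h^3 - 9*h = (c + h)*(h - 3)*(h + 3)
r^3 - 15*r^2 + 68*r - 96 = (r - 8)*(r - 4)*(r - 3)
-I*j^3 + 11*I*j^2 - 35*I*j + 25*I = (j - 5)^2*(-I*j + I)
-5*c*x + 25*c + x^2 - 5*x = (-5*c + x)*(x - 5)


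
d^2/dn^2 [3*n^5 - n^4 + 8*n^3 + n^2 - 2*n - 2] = 60*n^3 - 12*n^2 + 48*n + 2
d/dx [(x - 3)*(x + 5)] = 2*x + 2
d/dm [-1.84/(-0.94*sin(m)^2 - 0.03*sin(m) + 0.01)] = -(3.4592*sin(m) + 0.0552)*cos(m)/(0.94*sin(m)^2 + 0.03*sin(m) - 0.01)^2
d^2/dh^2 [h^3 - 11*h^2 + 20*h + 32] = 6*h - 22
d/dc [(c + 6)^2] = 2*c + 12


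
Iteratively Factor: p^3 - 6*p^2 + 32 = (p + 2)*(p^2 - 8*p + 16) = (p - 4)*(p + 2)*(p - 4)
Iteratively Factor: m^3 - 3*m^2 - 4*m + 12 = (m - 2)*(m^2 - m - 6) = (m - 2)*(m + 2)*(m - 3)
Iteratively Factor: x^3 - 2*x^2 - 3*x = (x + 1)*(x^2 - 3*x) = (x - 3)*(x + 1)*(x)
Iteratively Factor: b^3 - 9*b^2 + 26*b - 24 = (b - 3)*(b^2 - 6*b + 8) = (b - 4)*(b - 3)*(b - 2)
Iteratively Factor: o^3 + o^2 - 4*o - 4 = (o + 1)*(o^2 - 4) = (o + 1)*(o + 2)*(o - 2)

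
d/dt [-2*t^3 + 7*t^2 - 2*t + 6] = -6*t^2 + 14*t - 2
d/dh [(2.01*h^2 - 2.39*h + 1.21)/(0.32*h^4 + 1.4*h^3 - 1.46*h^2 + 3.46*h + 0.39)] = (-1.2864*h^5 - 0.519599999999999*h^4 + 5.1432*h^3 - 1.6168*h^2 + 5.101*h - 5.1187)/(0.1024*h^8 + 0.896*h^7 + 1.0256*h^6 - 1.8736*h^5 + 12.0692*h^4 - 9.0112*h^3 + 10.8328*h^2 + 2.6988*h + 0.1521)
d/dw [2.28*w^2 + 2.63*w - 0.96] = 4.56*w + 2.63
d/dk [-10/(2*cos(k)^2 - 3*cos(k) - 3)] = 10*(3 - 4*cos(k))*sin(k)/(3*cos(k) - cos(2*k) + 2)^2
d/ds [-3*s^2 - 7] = -6*s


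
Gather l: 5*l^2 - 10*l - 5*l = 5*l^2 - 15*l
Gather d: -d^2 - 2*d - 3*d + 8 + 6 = -d^2 - 5*d + 14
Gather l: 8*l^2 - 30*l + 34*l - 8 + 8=8*l^2 + 4*l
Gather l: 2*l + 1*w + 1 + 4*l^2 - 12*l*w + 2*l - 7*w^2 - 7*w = 4*l^2 + l*(4 - 12*w) - 7*w^2 - 6*w + 1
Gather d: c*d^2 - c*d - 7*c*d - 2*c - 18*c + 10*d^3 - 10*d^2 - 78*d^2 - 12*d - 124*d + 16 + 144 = -20*c + 10*d^3 + d^2*(c - 88) + d*(-8*c - 136) + 160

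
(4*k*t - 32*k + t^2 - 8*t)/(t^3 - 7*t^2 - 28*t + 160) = (4*k + t)/(t^2 + t - 20)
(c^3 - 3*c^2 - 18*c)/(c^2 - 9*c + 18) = c*(c + 3)/(c - 3)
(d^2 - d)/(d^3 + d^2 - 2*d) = 1/(d + 2)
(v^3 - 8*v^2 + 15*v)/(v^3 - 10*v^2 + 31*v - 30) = v/(v - 2)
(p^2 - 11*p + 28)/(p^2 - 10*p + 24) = (p - 7)/(p - 6)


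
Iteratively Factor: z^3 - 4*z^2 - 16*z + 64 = (z + 4)*(z^2 - 8*z + 16) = (z - 4)*(z + 4)*(z - 4)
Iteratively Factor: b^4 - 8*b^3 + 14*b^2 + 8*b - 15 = (b + 1)*(b^3 - 9*b^2 + 23*b - 15) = (b - 3)*(b + 1)*(b^2 - 6*b + 5) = (b - 3)*(b - 1)*(b + 1)*(b - 5)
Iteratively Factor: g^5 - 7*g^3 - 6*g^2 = (g)*(g^4 - 7*g^2 - 6*g) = g^2*(g^3 - 7*g - 6) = g^2*(g + 2)*(g^2 - 2*g - 3) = g^2*(g + 1)*(g + 2)*(g - 3)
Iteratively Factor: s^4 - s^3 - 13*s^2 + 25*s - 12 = (s - 3)*(s^3 + 2*s^2 - 7*s + 4) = (s - 3)*(s - 1)*(s^2 + 3*s - 4) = (s - 3)*(s - 1)^2*(s + 4)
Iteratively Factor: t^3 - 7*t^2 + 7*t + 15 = (t - 5)*(t^2 - 2*t - 3) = (t - 5)*(t - 3)*(t + 1)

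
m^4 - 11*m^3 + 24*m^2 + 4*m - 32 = (m - 8)*(m - 2)^2*(m + 1)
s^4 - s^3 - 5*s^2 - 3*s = s*(s - 3)*(s + 1)^2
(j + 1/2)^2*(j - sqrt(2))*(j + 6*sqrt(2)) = j^4 + j^3 + 5*sqrt(2)*j^3 - 47*j^2/4 + 5*sqrt(2)*j^2 - 12*j + 5*sqrt(2)*j/4 - 3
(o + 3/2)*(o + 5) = o^2 + 13*o/2 + 15/2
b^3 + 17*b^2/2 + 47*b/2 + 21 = (b + 2)*(b + 3)*(b + 7/2)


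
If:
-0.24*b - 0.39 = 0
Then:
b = -1.62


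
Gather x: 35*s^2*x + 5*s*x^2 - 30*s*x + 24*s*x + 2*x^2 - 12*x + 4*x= x^2*(5*s + 2) + x*(35*s^2 - 6*s - 8)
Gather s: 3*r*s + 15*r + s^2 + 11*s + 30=15*r + s^2 + s*(3*r + 11) + 30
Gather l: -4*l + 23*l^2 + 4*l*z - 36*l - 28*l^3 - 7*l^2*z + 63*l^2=-28*l^3 + l^2*(86 - 7*z) + l*(4*z - 40)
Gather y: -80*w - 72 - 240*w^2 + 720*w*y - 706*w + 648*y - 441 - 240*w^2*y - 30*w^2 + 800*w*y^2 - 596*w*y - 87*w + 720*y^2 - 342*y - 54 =-270*w^2 - 873*w + y^2*(800*w + 720) + y*(-240*w^2 + 124*w + 306) - 567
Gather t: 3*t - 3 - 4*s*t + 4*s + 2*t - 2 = 4*s + t*(5 - 4*s) - 5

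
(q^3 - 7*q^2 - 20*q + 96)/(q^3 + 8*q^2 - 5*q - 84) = (q - 8)/(q + 7)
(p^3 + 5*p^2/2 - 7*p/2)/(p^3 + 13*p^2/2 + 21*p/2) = (p - 1)/(p + 3)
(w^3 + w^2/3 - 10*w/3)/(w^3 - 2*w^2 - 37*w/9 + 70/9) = 3*w/(3*w - 7)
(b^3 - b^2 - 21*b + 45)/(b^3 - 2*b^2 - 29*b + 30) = (b^2 - 6*b + 9)/(b^2 - 7*b + 6)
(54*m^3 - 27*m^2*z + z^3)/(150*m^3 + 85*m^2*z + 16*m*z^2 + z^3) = (9*m^2 - 6*m*z + z^2)/(25*m^2 + 10*m*z + z^2)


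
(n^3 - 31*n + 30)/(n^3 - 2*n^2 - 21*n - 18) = (-n^3 + 31*n - 30)/(-n^3 + 2*n^2 + 21*n + 18)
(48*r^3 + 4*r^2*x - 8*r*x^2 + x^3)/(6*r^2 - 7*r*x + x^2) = (-8*r^2 - 2*r*x + x^2)/(-r + x)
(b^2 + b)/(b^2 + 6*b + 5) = b/(b + 5)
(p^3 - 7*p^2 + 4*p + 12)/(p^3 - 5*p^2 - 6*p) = (p - 2)/p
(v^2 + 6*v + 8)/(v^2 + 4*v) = (v + 2)/v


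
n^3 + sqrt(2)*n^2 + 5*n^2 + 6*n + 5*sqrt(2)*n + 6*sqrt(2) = (n + 2)*(n + 3)*(n + sqrt(2))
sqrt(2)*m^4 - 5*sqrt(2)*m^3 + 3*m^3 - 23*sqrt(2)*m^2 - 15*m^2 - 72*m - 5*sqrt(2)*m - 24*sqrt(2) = (m - 8)*(m + 3)*(m + sqrt(2))*(sqrt(2)*m + 1)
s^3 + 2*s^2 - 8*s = s*(s - 2)*(s + 4)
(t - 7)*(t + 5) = t^2 - 2*t - 35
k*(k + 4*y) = k^2 + 4*k*y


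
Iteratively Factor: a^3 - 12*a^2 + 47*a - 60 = (a - 4)*(a^2 - 8*a + 15) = (a - 4)*(a - 3)*(a - 5)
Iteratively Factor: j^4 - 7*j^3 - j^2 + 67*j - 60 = (j + 3)*(j^3 - 10*j^2 + 29*j - 20) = (j - 4)*(j + 3)*(j^2 - 6*j + 5) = (j - 5)*(j - 4)*(j + 3)*(j - 1)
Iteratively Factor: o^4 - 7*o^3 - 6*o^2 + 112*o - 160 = (o + 4)*(o^3 - 11*o^2 + 38*o - 40) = (o - 2)*(o + 4)*(o^2 - 9*o + 20) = (o - 5)*(o - 2)*(o + 4)*(o - 4)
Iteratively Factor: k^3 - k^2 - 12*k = (k)*(k^2 - k - 12) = k*(k - 4)*(k + 3)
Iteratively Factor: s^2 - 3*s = (s)*(s - 3)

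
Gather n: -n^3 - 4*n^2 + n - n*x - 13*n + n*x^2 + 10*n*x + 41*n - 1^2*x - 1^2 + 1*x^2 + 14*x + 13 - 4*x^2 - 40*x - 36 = -n^3 - 4*n^2 + n*(x^2 + 9*x + 29) - 3*x^2 - 27*x - 24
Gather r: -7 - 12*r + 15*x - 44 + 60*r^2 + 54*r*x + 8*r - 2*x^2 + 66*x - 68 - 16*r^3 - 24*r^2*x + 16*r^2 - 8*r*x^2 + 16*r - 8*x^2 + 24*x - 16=-16*r^3 + r^2*(76 - 24*x) + r*(-8*x^2 + 54*x + 12) - 10*x^2 + 105*x - 135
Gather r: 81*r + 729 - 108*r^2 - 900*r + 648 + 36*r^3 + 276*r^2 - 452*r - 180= 36*r^3 + 168*r^2 - 1271*r + 1197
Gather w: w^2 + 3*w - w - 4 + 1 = w^2 + 2*w - 3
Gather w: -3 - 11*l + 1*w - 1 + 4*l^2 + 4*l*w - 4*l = 4*l^2 - 15*l + w*(4*l + 1) - 4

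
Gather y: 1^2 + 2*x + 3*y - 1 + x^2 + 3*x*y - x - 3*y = x^2 + 3*x*y + x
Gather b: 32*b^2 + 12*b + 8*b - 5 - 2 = 32*b^2 + 20*b - 7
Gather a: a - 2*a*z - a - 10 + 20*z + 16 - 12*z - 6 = -2*a*z + 8*z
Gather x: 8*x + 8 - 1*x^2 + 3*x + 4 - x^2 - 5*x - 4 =-2*x^2 + 6*x + 8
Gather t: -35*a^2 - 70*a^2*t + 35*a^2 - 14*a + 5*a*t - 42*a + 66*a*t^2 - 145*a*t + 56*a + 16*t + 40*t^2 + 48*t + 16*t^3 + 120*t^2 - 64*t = 16*t^3 + t^2*(66*a + 160) + t*(-70*a^2 - 140*a)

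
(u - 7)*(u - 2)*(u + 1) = u^3 - 8*u^2 + 5*u + 14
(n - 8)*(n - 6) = n^2 - 14*n + 48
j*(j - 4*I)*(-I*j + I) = -I*j^3 - 4*j^2 + I*j^2 + 4*j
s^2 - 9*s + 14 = (s - 7)*(s - 2)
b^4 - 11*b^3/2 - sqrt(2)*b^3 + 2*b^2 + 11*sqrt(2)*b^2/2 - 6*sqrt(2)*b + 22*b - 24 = (b - 4)*(b - 3/2)*(b - 2*sqrt(2))*(b + sqrt(2))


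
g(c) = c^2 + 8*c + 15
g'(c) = 2*c + 8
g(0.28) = 17.32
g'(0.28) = 8.56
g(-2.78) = 0.49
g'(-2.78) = 2.44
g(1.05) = 24.50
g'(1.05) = 10.10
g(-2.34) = 1.76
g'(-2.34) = 3.32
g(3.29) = 52.14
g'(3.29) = 14.58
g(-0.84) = 8.99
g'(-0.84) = 6.32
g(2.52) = 41.51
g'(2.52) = 13.04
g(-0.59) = 10.63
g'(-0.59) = 6.82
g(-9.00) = 24.00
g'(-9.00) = -10.00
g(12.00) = 255.00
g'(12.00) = 32.00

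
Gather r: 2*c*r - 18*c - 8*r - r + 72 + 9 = -18*c + r*(2*c - 9) + 81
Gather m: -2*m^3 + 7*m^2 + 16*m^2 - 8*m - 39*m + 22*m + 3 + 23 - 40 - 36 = -2*m^3 + 23*m^2 - 25*m - 50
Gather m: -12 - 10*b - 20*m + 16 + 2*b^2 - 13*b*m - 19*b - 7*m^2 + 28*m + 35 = 2*b^2 - 29*b - 7*m^2 + m*(8 - 13*b) + 39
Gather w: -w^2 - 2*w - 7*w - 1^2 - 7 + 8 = -w^2 - 9*w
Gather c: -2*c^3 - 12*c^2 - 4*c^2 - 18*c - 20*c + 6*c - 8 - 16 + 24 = -2*c^3 - 16*c^2 - 32*c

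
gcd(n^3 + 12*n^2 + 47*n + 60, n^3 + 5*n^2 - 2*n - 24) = n^2 + 7*n + 12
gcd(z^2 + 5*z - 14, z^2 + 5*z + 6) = 1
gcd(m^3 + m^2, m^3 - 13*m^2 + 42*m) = m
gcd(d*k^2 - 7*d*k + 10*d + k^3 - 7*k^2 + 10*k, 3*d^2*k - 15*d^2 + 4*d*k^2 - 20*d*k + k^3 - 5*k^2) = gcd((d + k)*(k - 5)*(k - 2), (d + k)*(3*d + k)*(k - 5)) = d*k - 5*d + k^2 - 5*k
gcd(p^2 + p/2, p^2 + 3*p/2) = p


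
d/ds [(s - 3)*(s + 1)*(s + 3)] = 3*s^2 + 2*s - 9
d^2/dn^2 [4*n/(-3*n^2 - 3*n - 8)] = 24*(-3*n*(2*n + 1)^2 + (3*n + 1)*(3*n^2 + 3*n + 8))/(3*n^2 + 3*n + 8)^3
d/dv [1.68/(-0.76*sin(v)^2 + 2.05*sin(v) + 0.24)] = (2.5536*sin(v) - 3.444)*cos(v)/(-0.76*sin(v)^2 + 2.05*sin(v) + 0.24)^2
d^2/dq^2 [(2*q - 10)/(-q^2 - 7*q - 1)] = 4*(-(q - 5)*(2*q + 7)^2 + (3*q + 2)*(q^2 + 7*q + 1))/(q^2 + 7*q + 1)^3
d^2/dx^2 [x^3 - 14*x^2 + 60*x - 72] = 6*x - 28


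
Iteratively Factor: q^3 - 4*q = (q)*(q^2 - 4) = q*(q + 2)*(q - 2)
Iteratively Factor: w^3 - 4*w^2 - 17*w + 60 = (w - 5)*(w^2 + w - 12) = (w - 5)*(w + 4)*(w - 3)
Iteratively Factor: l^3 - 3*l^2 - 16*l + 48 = (l - 3)*(l^2 - 16) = (l - 3)*(l + 4)*(l - 4)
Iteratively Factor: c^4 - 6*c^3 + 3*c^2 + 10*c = (c)*(c^3 - 6*c^2 + 3*c + 10) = c*(c - 2)*(c^2 - 4*c - 5) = c*(c - 2)*(c + 1)*(c - 5)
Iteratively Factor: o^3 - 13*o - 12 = (o + 3)*(o^2 - 3*o - 4) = (o - 4)*(o + 3)*(o + 1)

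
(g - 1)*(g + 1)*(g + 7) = g^3 + 7*g^2 - g - 7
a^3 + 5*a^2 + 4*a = a*(a + 1)*(a + 4)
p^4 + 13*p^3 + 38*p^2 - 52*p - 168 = (p - 2)*(p + 2)*(p + 6)*(p + 7)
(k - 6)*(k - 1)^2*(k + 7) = k^4 - k^3 - 43*k^2 + 85*k - 42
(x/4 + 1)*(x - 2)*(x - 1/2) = x^3/4 + 3*x^2/8 - 9*x/4 + 1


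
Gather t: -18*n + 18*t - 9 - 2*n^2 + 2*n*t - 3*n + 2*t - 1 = -2*n^2 - 21*n + t*(2*n + 20) - 10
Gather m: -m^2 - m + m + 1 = 1 - m^2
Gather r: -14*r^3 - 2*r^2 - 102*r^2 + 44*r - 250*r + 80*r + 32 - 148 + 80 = -14*r^3 - 104*r^2 - 126*r - 36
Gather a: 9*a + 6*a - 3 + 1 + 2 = 15*a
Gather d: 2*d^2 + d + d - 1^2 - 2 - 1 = 2*d^2 + 2*d - 4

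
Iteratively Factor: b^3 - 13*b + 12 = (b + 4)*(b^2 - 4*b + 3) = (b - 1)*(b + 4)*(b - 3)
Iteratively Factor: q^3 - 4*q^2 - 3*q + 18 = (q - 3)*(q^2 - q - 6) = (q - 3)^2*(q + 2)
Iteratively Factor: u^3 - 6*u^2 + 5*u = (u)*(u^2 - 6*u + 5) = u*(u - 1)*(u - 5)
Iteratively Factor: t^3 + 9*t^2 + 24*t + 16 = (t + 4)*(t^2 + 5*t + 4) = (t + 1)*(t + 4)*(t + 4)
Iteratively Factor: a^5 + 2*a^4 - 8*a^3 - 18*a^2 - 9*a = (a + 3)*(a^4 - a^3 - 5*a^2 - 3*a) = (a - 3)*(a + 3)*(a^3 + 2*a^2 + a) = a*(a - 3)*(a + 3)*(a^2 + 2*a + 1) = a*(a - 3)*(a + 1)*(a + 3)*(a + 1)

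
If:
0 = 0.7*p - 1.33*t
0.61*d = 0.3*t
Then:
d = 0.491803278688525*t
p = 1.9*t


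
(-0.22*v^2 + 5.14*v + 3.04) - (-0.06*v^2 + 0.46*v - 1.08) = -0.16*v^2 + 4.68*v + 4.12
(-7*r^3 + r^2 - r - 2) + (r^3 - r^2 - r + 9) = -6*r^3 - 2*r + 7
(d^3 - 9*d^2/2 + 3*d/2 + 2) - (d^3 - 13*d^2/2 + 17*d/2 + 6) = 2*d^2 - 7*d - 4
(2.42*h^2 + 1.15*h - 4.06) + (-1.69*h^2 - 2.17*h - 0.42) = 0.73*h^2 - 1.02*h - 4.48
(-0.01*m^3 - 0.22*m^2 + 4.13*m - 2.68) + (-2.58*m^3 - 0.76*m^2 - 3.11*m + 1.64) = -2.59*m^3 - 0.98*m^2 + 1.02*m - 1.04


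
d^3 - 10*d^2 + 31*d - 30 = (d - 5)*(d - 3)*(d - 2)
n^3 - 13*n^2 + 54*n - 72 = (n - 6)*(n - 4)*(n - 3)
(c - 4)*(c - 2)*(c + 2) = c^3 - 4*c^2 - 4*c + 16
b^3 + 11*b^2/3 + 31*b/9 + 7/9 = (b + 1/3)*(b + 1)*(b + 7/3)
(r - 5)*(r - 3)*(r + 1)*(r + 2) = r^4 - 5*r^3 - 7*r^2 + 29*r + 30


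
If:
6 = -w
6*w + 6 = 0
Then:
No Solution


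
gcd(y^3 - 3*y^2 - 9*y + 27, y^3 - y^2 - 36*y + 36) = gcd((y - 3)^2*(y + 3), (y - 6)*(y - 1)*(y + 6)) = 1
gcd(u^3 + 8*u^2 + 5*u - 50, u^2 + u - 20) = u + 5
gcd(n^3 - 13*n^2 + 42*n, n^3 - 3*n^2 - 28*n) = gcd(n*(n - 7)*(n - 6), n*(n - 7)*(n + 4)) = n^2 - 7*n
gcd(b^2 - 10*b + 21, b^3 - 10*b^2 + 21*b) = b^2 - 10*b + 21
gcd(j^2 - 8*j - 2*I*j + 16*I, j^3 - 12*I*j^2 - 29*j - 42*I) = 1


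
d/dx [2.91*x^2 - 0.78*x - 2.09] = 5.82*x - 0.78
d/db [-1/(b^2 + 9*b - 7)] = (2*b + 9)/(b^2 + 9*b - 7)^2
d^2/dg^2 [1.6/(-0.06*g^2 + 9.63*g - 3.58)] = (0.01152*g^2 - 1.84896*g - 1.6*(0.12*g - 9.63)*(0.24*g - 19.26) + 0.68736)/(0.06*g^2 - 9.63*g + 3.58)^3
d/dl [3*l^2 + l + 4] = 6*l + 1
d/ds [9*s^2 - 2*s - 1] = 18*s - 2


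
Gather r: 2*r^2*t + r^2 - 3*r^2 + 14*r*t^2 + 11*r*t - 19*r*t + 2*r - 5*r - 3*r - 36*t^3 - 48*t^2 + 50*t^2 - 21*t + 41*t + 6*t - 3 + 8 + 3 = r^2*(2*t - 2) + r*(14*t^2 - 8*t - 6) - 36*t^3 + 2*t^2 + 26*t + 8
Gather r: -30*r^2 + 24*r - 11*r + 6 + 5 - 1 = -30*r^2 + 13*r + 10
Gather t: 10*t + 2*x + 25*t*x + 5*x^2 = t*(25*x + 10) + 5*x^2 + 2*x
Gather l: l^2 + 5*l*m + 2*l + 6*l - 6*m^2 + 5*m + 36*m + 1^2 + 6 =l^2 + l*(5*m + 8) - 6*m^2 + 41*m + 7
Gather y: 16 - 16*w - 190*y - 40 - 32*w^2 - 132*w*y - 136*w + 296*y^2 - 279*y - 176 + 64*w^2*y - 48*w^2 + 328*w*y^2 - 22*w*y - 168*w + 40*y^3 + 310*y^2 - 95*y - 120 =-80*w^2 - 320*w + 40*y^3 + y^2*(328*w + 606) + y*(64*w^2 - 154*w - 564) - 320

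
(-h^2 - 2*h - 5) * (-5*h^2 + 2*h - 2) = 5*h^4 + 8*h^3 + 23*h^2 - 6*h + 10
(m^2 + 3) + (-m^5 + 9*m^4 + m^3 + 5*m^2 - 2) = -m^5 + 9*m^4 + m^3 + 6*m^2 + 1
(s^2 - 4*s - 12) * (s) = s^3 - 4*s^2 - 12*s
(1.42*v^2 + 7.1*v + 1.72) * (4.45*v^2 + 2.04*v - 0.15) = 6.319*v^4 + 34.4918*v^3 + 21.925*v^2 + 2.4438*v - 0.258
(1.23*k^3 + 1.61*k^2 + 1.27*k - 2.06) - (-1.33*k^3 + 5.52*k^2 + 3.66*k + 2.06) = 2.56*k^3 - 3.91*k^2 - 2.39*k - 4.12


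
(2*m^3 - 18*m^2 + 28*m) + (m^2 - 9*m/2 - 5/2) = 2*m^3 - 17*m^2 + 47*m/2 - 5/2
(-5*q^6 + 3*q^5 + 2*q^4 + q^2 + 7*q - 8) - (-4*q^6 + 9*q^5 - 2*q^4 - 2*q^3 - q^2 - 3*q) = -q^6 - 6*q^5 + 4*q^4 + 2*q^3 + 2*q^2 + 10*q - 8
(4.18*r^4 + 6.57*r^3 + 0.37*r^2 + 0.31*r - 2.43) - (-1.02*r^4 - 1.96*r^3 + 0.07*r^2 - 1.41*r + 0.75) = 5.2*r^4 + 8.53*r^3 + 0.3*r^2 + 1.72*r - 3.18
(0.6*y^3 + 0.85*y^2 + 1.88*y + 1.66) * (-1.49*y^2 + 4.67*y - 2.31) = -0.894*y^5 + 1.5355*y^4 - 0.2177*y^3 + 4.3427*y^2 + 3.4094*y - 3.8346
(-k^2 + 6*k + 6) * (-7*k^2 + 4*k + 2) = 7*k^4 - 46*k^3 - 20*k^2 + 36*k + 12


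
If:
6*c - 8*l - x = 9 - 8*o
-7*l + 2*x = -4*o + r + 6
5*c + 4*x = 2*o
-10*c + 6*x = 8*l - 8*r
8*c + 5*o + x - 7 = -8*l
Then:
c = 80/2007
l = 397/16056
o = 2384/2007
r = -595/1784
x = 364/669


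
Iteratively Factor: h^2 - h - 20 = (h + 4)*(h - 5)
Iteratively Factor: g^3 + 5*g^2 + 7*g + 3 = (g + 3)*(g^2 + 2*g + 1) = (g + 1)*(g + 3)*(g + 1)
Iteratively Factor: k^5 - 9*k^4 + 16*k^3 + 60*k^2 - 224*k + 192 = (k - 2)*(k^4 - 7*k^3 + 2*k^2 + 64*k - 96) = (k - 4)*(k - 2)*(k^3 - 3*k^2 - 10*k + 24) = (k - 4)*(k - 2)^2*(k^2 - k - 12) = (k - 4)^2*(k - 2)^2*(k + 3)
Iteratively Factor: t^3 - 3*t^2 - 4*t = (t)*(t^2 - 3*t - 4) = t*(t + 1)*(t - 4)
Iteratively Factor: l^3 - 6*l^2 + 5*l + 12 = (l - 3)*(l^2 - 3*l - 4) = (l - 4)*(l - 3)*(l + 1)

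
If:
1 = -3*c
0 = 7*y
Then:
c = -1/3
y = 0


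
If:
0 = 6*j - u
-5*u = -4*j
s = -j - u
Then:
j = 0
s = 0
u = 0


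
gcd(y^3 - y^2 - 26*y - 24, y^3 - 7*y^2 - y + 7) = y + 1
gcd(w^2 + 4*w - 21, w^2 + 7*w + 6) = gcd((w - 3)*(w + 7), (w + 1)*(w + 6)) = 1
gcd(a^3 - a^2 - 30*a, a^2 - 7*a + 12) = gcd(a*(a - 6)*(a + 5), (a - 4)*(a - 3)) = 1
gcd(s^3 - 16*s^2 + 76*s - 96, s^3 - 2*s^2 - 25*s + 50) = s - 2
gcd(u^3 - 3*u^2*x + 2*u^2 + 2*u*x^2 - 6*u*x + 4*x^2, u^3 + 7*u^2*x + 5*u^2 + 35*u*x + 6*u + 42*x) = u + 2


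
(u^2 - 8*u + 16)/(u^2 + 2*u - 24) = (u - 4)/(u + 6)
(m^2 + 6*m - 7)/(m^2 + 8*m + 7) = (m - 1)/(m + 1)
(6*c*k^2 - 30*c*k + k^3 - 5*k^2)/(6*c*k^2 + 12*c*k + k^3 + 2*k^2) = (k - 5)/(k + 2)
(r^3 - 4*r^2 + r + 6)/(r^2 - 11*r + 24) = (r^2 - r - 2)/(r - 8)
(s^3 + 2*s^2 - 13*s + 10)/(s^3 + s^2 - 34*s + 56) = (s^2 + 4*s - 5)/(s^2 + 3*s - 28)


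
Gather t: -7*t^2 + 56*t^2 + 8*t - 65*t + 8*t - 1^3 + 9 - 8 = 49*t^2 - 49*t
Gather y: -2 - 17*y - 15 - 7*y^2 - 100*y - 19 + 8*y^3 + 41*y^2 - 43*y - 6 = 8*y^3 + 34*y^2 - 160*y - 42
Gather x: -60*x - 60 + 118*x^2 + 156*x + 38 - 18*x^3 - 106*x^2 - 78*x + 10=-18*x^3 + 12*x^2 + 18*x - 12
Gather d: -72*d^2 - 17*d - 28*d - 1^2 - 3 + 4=-72*d^2 - 45*d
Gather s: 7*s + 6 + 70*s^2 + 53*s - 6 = 70*s^2 + 60*s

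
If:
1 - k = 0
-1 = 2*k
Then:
No Solution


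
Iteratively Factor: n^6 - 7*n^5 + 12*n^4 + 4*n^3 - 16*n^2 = (n)*(n^5 - 7*n^4 + 12*n^3 + 4*n^2 - 16*n) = n*(n - 4)*(n^4 - 3*n^3 + 4*n) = n*(n - 4)*(n - 2)*(n^3 - n^2 - 2*n) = n^2*(n - 4)*(n - 2)*(n^2 - n - 2) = n^2*(n - 4)*(n - 2)*(n + 1)*(n - 2)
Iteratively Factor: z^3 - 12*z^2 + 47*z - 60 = (z - 3)*(z^2 - 9*z + 20) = (z - 4)*(z - 3)*(z - 5)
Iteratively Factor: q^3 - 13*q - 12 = (q + 3)*(q^2 - 3*q - 4) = (q - 4)*(q + 3)*(q + 1)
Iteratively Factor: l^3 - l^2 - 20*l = (l)*(l^2 - l - 20) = l*(l + 4)*(l - 5)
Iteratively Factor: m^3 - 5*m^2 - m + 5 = (m - 1)*(m^2 - 4*m - 5) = (m - 5)*(m - 1)*(m + 1)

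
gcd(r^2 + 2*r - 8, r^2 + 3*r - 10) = r - 2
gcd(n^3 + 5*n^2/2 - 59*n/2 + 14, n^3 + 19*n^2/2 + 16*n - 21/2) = n^2 + 13*n/2 - 7/2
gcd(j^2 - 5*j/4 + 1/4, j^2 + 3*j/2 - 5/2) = j - 1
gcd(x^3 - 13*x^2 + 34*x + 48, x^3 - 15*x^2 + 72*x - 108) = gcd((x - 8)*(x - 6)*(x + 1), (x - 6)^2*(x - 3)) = x - 6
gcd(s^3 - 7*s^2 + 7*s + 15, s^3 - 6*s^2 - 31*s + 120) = s - 3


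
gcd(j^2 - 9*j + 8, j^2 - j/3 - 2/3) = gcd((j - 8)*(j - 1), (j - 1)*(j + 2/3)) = j - 1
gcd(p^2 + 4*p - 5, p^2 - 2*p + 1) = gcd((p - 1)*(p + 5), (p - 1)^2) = p - 1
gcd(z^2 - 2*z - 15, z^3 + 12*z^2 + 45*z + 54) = z + 3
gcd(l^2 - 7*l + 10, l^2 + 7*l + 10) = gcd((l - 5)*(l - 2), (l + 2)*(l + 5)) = 1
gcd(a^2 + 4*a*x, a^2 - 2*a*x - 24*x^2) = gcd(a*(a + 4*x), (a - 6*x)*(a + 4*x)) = a + 4*x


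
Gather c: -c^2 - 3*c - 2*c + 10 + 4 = -c^2 - 5*c + 14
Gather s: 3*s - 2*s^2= -2*s^2 + 3*s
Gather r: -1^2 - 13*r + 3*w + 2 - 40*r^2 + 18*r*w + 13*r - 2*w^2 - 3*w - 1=-40*r^2 + 18*r*w - 2*w^2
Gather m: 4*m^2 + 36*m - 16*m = 4*m^2 + 20*m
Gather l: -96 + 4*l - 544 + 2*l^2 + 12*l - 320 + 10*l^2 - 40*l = 12*l^2 - 24*l - 960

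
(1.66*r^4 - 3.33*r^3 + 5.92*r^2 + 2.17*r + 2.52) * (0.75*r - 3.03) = 1.245*r^5 - 7.5273*r^4 + 14.5299*r^3 - 16.3101*r^2 - 4.6851*r - 7.6356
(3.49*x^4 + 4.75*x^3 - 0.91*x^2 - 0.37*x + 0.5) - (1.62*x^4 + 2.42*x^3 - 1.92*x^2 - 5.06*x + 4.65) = 1.87*x^4 + 2.33*x^3 + 1.01*x^2 + 4.69*x - 4.15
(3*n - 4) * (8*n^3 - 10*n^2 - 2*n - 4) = 24*n^4 - 62*n^3 + 34*n^2 - 4*n + 16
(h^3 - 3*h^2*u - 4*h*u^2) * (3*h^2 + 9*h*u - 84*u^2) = 3*h^5 - 123*h^3*u^2 + 216*h^2*u^3 + 336*h*u^4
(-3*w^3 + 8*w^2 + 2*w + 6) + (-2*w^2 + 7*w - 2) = -3*w^3 + 6*w^2 + 9*w + 4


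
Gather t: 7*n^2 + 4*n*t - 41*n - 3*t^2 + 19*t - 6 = 7*n^2 - 41*n - 3*t^2 + t*(4*n + 19) - 6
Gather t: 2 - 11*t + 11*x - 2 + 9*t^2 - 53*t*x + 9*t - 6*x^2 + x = 9*t^2 + t*(-53*x - 2) - 6*x^2 + 12*x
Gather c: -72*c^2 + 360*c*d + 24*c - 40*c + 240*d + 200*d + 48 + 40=-72*c^2 + c*(360*d - 16) + 440*d + 88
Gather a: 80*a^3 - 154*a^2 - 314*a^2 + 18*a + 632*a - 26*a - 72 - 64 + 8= 80*a^3 - 468*a^2 + 624*a - 128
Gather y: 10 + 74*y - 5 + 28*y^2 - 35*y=28*y^2 + 39*y + 5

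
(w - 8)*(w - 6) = w^2 - 14*w + 48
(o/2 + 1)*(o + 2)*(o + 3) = o^3/2 + 7*o^2/2 + 8*o + 6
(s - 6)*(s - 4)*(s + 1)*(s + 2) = s^4 - 7*s^3 - 4*s^2 + 52*s + 48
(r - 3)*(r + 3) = r^2 - 9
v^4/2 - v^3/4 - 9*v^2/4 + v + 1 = (v/2 + 1)*(v - 2)*(v - 1)*(v + 1/2)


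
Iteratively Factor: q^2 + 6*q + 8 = (q + 4)*(q + 2)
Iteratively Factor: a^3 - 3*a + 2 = (a - 1)*(a^2 + a - 2) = (a - 1)*(a + 2)*(a - 1)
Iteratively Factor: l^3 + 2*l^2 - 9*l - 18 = (l - 3)*(l^2 + 5*l + 6) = (l - 3)*(l + 3)*(l + 2)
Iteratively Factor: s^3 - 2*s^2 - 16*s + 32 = (s - 2)*(s^2 - 16) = (s - 2)*(s + 4)*(s - 4)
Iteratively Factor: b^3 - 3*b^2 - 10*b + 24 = (b - 4)*(b^2 + b - 6) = (b - 4)*(b + 3)*(b - 2)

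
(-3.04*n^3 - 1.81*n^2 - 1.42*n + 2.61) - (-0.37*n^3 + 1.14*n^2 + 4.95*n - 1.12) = -2.67*n^3 - 2.95*n^2 - 6.37*n + 3.73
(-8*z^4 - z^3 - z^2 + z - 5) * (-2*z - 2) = 16*z^5 + 18*z^4 + 4*z^3 + 8*z + 10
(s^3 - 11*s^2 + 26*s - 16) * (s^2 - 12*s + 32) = s^5 - 23*s^4 + 190*s^3 - 680*s^2 + 1024*s - 512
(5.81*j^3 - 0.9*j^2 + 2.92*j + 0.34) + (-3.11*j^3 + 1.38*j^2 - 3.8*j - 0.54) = 2.7*j^3 + 0.48*j^2 - 0.88*j - 0.2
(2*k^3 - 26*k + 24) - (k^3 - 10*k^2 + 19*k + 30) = k^3 + 10*k^2 - 45*k - 6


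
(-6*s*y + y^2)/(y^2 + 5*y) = (-6*s + y)/(y + 5)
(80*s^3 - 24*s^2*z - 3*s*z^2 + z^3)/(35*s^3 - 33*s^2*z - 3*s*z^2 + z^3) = (16*s^2 - 8*s*z + z^2)/(7*s^2 - 8*s*z + z^2)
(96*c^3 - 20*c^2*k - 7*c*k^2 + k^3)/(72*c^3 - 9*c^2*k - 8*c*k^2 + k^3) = (4*c + k)/(3*c + k)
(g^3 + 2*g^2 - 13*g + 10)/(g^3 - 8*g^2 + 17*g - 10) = (g + 5)/(g - 5)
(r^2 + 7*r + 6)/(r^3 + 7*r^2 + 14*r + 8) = (r + 6)/(r^2 + 6*r + 8)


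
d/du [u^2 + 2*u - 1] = 2*u + 2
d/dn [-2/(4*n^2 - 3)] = 16*n/(4*n^2 - 3)^2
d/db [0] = 0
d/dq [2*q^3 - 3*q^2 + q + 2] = 6*q^2 - 6*q + 1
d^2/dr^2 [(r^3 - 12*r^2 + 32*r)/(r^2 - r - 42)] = 42*(3*r^3 - 66*r^2 + 444*r - 1072)/(r^6 - 3*r^5 - 123*r^4 + 251*r^3 + 5166*r^2 - 5292*r - 74088)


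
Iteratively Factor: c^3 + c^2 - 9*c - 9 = (c + 3)*(c^2 - 2*c - 3) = (c - 3)*(c + 3)*(c + 1)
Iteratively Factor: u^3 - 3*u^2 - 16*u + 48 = (u - 3)*(u^2 - 16) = (u - 4)*(u - 3)*(u + 4)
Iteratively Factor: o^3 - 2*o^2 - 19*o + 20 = (o + 4)*(o^2 - 6*o + 5) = (o - 5)*(o + 4)*(o - 1)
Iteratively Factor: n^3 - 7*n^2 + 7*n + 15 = (n - 5)*(n^2 - 2*n - 3) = (n - 5)*(n + 1)*(n - 3)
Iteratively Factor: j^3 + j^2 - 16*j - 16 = (j + 4)*(j^2 - 3*j - 4) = (j - 4)*(j + 4)*(j + 1)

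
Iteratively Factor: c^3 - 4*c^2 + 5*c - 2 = (c - 1)*(c^2 - 3*c + 2) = (c - 1)^2*(c - 2)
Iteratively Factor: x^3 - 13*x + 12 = (x + 4)*(x^2 - 4*x + 3) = (x - 1)*(x + 4)*(x - 3)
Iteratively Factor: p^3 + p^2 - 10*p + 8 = (p + 4)*(p^2 - 3*p + 2) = (p - 2)*(p + 4)*(p - 1)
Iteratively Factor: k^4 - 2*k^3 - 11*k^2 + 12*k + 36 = (k + 2)*(k^3 - 4*k^2 - 3*k + 18) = (k - 3)*(k + 2)*(k^2 - k - 6) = (k - 3)^2*(k + 2)*(k + 2)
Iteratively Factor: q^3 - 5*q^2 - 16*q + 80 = (q + 4)*(q^2 - 9*q + 20) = (q - 5)*(q + 4)*(q - 4)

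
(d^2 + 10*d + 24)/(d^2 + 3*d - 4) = (d + 6)/(d - 1)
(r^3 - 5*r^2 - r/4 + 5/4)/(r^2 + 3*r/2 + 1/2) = (2*r^2 - 11*r + 5)/(2*(r + 1))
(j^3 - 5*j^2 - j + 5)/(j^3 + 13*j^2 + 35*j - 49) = (j^2 - 4*j - 5)/(j^2 + 14*j + 49)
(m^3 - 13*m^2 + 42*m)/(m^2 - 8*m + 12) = m*(m - 7)/(m - 2)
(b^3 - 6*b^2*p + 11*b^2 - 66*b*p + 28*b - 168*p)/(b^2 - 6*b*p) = b + 11 + 28/b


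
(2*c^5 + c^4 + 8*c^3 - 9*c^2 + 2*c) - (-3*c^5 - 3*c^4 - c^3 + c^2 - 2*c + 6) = 5*c^5 + 4*c^4 + 9*c^3 - 10*c^2 + 4*c - 6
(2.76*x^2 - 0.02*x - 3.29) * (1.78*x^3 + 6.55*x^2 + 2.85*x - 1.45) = 4.9128*x^5 + 18.0424*x^4 + 1.8788*x^3 - 25.6085*x^2 - 9.3475*x + 4.7705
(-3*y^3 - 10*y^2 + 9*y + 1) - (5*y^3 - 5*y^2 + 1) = -8*y^3 - 5*y^2 + 9*y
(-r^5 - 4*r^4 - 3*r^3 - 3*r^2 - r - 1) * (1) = -r^5 - 4*r^4 - 3*r^3 - 3*r^2 - r - 1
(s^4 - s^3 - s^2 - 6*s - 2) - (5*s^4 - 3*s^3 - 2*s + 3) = -4*s^4 + 2*s^3 - s^2 - 4*s - 5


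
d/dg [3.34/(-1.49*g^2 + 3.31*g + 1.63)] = (9.9532*g - 11.0554)/(-1.49*g^2 + 3.31*g + 1.63)^2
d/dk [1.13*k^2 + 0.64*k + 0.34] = 2.26*k + 0.64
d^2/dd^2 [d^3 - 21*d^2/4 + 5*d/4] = 6*d - 21/2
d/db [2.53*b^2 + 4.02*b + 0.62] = 5.06*b + 4.02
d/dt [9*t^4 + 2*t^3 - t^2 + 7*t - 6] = 36*t^3 + 6*t^2 - 2*t + 7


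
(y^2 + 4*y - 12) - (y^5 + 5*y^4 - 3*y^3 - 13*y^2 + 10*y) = -y^5 - 5*y^4 + 3*y^3 + 14*y^2 - 6*y - 12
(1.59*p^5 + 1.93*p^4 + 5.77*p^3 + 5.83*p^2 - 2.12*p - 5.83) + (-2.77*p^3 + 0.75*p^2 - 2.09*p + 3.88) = 1.59*p^5 + 1.93*p^4 + 3.0*p^3 + 6.58*p^2 - 4.21*p - 1.95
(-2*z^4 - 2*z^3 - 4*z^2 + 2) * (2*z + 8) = -4*z^5 - 20*z^4 - 24*z^3 - 32*z^2 + 4*z + 16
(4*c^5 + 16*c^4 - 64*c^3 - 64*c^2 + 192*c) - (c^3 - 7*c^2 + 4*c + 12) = 4*c^5 + 16*c^4 - 65*c^3 - 57*c^2 + 188*c - 12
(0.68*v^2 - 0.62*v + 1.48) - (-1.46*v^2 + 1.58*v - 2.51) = 2.14*v^2 - 2.2*v + 3.99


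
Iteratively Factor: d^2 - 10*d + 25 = (d - 5)*(d - 5)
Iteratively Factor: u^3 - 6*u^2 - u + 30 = (u - 5)*(u^2 - u - 6) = (u - 5)*(u + 2)*(u - 3)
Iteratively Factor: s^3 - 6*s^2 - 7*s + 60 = (s - 4)*(s^2 - 2*s - 15) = (s - 5)*(s - 4)*(s + 3)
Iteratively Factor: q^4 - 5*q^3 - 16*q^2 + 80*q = (q)*(q^3 - 5*q^2 - 16*q + 80) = q*(q + 4)*(q^2 - 9*q + 20) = q*(q - 5)*(q + 4)*(q - 4)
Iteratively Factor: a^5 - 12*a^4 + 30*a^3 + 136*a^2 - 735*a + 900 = (a - 3)*(a^4 - 9*a^3 + 3*a^2 + 145*a - 300) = (a - 5)*(a - 3)*(a^3 - 4*a^2 - 17*a + 60) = (a - 5)*(a - 3)*(a + 4)*(a^2 - 8*a + 15) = (a - 5)*(a - 3)^2*(a + 4)*(a - 5)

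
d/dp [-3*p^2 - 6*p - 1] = -6*p - 6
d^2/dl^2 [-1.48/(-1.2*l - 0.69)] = 4.2624/(1.2*l + 0.69)^3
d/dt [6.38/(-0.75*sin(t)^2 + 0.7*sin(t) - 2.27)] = (9.57*sin(t) - 4.466)*cos(t)/(0.75*sin(t)^2 - 0.7*sin(t) + 2.27)^2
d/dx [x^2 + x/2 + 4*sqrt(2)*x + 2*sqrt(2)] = 2*x + 1/2 + 4*sqrt(2)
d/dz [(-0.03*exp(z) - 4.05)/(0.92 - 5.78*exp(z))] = -23.4366*exp(z)/(5.78*exp(z) - 0.92)^2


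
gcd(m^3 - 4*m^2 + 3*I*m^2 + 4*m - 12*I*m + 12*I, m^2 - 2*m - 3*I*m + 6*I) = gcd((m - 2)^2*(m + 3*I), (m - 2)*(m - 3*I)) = m - 2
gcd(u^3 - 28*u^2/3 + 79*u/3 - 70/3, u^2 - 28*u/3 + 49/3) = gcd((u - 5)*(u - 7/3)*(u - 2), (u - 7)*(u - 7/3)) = u - 7/3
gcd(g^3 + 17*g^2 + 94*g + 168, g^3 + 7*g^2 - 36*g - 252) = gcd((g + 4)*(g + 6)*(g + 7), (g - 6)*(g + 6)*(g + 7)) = g^2 + 13*g + 42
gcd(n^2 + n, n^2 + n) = n^2 + n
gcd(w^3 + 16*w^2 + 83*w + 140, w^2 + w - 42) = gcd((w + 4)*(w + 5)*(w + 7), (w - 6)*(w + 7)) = w + 7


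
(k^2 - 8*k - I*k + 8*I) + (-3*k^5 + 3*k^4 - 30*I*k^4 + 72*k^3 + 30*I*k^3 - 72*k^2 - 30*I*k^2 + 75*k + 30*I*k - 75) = -3*k^5 + 3*k^4 - 30*I*k^4 + 72*k^3 + 30*I*k^3 - 71*k^2 - 30*I*k^2 + 67*k + 29*I*k - 75 + 8*I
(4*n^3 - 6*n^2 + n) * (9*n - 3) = 36*n^4 - 66*n^3 + 27*n^2 - 3*n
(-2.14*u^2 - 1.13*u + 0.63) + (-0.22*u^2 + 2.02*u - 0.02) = -2.36*u^2 + 0.89*u + 0.61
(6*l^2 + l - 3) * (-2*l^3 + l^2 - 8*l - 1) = -12*l^5 + 4*l^4 - 41*l^3 - 17*l^2 + 23*l + 3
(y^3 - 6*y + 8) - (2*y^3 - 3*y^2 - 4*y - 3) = -y^3 + 3*y^2 - 2*y + 11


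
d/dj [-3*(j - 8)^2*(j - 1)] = 3*(10 - 3*j)*(j - 8)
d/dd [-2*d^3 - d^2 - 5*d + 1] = -6*d^2 - 2*d - 5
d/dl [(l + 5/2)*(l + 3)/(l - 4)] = (l^2 - 8*l - 59/2)/(l^2 - 8*l + 16)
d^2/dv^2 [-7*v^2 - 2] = -14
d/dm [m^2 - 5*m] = 2*m - 5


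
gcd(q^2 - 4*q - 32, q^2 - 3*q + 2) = 1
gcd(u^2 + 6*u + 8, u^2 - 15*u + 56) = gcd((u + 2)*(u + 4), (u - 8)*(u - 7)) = 1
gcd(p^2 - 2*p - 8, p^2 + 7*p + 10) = p + 2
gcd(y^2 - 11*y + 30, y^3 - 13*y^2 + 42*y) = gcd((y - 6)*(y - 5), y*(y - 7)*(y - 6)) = y - 6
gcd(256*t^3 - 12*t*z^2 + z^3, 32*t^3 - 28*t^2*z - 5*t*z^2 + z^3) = -32*t^2 - 4*t*z + z^2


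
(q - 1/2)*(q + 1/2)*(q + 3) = q^3 + 3*q^2 - q/4 - 3/4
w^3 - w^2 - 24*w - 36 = (w - 6)*(w + 2)*(w + 3)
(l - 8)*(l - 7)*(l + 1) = l^3 - 14*l^2 + 41*l + 56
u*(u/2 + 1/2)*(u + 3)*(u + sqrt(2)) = u^4/2 + sqrt(2)*u^3/2 + 2*u^3 + 3*u^2/2 + 2*sqrt(2)*u^2 + 3*sqrt(2)*u/2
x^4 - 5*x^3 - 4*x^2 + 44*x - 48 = (x - 4)*(x - 2)^2*(x + 3)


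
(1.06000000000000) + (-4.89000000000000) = -3.83000000000000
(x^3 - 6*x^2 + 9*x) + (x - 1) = x^3 - 6*x^2 + 10*x - 1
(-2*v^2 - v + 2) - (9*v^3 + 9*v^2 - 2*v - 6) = -9*v^3 - 11*v^2 + v + 8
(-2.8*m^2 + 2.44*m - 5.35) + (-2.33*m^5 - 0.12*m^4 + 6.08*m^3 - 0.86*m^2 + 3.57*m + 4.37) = -2.33*m^5 - 0.12*m^4 + 6.08*m^3 - 3.66*m^2 + 6.01*m - 0.98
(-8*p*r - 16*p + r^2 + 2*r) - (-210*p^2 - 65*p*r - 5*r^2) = 210*p^2 + 57*p*r - 16*p + 6*r^2 + 2*r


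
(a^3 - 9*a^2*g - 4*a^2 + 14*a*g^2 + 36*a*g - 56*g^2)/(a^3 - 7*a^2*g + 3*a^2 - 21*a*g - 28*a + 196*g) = (a - 2*g)/(a + 7)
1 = 1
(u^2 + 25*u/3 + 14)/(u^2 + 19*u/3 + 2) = (3*u + 7)/(3*u + 1)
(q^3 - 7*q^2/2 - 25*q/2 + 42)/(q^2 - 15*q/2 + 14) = (2*q^2 + q - 21)/(2*q - 7)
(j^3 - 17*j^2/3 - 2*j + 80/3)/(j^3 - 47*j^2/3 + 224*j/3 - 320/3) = (j + 2)/(j - 8)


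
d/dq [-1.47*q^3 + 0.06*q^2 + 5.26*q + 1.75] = -4.41*q^2 + 0.12*q + 5.26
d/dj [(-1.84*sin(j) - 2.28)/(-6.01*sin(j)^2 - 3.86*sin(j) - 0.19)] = (-27.4056*sin(j) + 5.5292*cos(2*j) - 13.9804)*cos(j)/(6.01*sin(j)^2 + 3.86*sin(j) + 0.19)^2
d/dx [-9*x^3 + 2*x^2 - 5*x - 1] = -27*x^2 + 4*x - 5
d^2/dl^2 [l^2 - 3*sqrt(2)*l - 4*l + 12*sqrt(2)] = 2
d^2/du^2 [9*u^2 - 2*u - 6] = 18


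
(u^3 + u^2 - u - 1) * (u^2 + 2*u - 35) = u^5 + 3*u^4 - 34*u^3 - 38*u^2 + 33*u + 35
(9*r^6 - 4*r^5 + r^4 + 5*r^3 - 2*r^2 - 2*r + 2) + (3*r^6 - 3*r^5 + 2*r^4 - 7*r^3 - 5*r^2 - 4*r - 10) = 12*r^6 - 7*r^5 + 3*r^4 - 2*r^3 - 7*r^2 - 6*r - 8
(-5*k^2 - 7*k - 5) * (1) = -5*k^2 - 7*k - 5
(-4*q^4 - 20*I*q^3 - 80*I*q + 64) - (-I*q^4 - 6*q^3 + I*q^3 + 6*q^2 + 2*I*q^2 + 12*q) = -4*q^4 + I*q^4 + 6*q^3 - 21*I*q^3 - 6*q^2 - 2*I*q^2 - 12*q - 80*I*q + 64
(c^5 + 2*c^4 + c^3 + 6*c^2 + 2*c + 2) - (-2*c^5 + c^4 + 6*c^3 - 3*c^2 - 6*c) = 3*c^5 + c^4 - 5*c^3 + 9*c^2 + 8*c + 2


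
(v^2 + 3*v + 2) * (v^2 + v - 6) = v^4 + 4*v^3 - v^2 - 16*v - 12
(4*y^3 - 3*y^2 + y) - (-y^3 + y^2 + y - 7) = 5*y^3 - 4*y^2 + 7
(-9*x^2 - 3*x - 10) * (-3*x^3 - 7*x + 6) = 27*x^5 + 9*x^4 + 93*x^3 - 33*x^2 + 52*x - 60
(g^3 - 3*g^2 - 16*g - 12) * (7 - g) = -g^4 + 10*g^3 - 5*g^2 - 100*g - 84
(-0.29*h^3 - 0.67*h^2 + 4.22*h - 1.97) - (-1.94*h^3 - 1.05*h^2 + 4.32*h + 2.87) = 1.65*h^3 + 0.38*h^2 - 0.100000000000001*h - 4.84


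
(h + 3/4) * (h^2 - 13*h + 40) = h^3 - 49*h^2/4 + 121*h/4 + 30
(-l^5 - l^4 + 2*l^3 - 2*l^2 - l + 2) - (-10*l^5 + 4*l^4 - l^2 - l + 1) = 9*l^5 - 5*l^4 + 2*l^3 - l^2 + 1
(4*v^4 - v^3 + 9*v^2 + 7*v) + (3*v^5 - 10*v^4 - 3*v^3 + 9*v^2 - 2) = 3*v^5 - 6*v^4 - 4*v^3 + 18*v^2 + 7*v - 2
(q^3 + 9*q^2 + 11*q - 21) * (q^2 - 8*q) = q^5 + q^4 - 61*q^3 - 109*q^2 + 168*q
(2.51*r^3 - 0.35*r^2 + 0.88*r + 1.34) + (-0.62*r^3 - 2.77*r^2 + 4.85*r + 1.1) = 1.89*r^3 - 3.12*r^2 + 5.73*r + 2.44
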